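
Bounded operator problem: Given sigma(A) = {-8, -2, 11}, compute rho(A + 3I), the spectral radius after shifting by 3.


Spectrum of A + 3I = {-5, 1, 14}
Spectral radius = max |lambda| over the shifted spectrum
= max(5, 1, 14) = 14

14


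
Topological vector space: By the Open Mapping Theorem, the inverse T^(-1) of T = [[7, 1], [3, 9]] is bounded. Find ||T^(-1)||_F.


det(T) = 7*9 - 1*3 = 60
T^(-1) = (1/60) * [[9, -1], [-3, 7]] = [[0.1500, -0.0167], [-0.0500, 0.1167]]
||T^(-1)||_F^2 = 0.1500^2 + (-0.0167)^2 + (-0.0500)^2 + 0.1167^2 = 0.0389
||T^(-1)||_F = sqrt(0.0389) = 0.1972

0.1972


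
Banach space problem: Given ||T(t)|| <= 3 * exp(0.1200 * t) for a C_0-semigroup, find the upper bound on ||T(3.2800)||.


||T(3.2800)|| <= 3 * exp(0.1200 * 3.2800)
= 3 * exp(0.3936)
= 3 * 1.4823
= 4.4469

4.4469


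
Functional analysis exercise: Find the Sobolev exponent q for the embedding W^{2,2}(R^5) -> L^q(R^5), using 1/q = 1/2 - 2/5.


Using the Sobolev embedding formula: 1/q = 1/p - k/n
1/q = 1/2 - 2/5 = 1/10
q = 1/(1/10) = 10

10.0000


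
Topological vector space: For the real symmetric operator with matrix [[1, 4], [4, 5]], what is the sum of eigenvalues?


For a self-adjoint (symmetric) matrix, the eigenvalues are real.
The sum of eigenvalues equals the trace of the matrix.
trace = 1 + 5 = 6

6


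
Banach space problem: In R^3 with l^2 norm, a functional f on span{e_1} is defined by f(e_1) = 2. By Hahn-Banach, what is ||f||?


The norm of f is given by ||f|| = sup_{||x||=1} |f(x)|.
On span{e_1}, ||e_1|| = 1, so ||f|| = |f(e_1)| / ||e_1||
= |2| / 1 = 2.0000

2.0000


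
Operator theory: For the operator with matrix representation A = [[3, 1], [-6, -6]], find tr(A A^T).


trace(A * A^T) = sum of squares of all entries
= 3^2 + 1^2 + (-6)^2 + (-6)^2
= 9 + 1 + 36 + 36
= 82

82


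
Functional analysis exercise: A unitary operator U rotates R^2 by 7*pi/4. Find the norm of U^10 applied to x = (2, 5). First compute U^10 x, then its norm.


U is a rotation by theta = 7*pi/4
U^10 = rotation by 10*theta = 70*pi/4 = 6*pi/4 (mod 2*pi)
cos(6*pi/4) = 0.0000, sin(6*pi/4) = -1.0000
U^10 x = (0.0000 * 2 - -1.0000 * 5, -1.0000 * 2 + 0.0000 * 5)
= (5.0000, -2.0000)
||U^10 x|| = sqrt(5.0000^2 + (-2.0000)^2) = sqrt(29.0000) = 5.3852

5.3852


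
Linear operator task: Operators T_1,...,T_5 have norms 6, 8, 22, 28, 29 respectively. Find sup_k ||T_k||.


By the Uniform Boundedness Principle, the supremum of norms is finite.
sup_k ||T_k|| = max(6, 8, 22, 28, 29) = 29

29


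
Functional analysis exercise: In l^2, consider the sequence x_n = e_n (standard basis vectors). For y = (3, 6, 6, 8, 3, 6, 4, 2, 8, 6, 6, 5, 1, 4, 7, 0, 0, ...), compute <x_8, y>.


x_8 = e_8 is the standard basis vector with 1 in position 8.
<x_8, y> = y_8 = 2
As n -> infinity, <x_n, y> -> 0, confirming weak convergence of (x_n) to 0.

2


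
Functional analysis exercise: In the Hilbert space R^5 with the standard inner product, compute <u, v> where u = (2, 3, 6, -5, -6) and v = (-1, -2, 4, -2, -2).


Computing the standard inner product <u, v> = sum u_i * v_i
= 2*-1 + 3*-2 + 6*4 + -5*-2 + -6*-2
= -2 + -6 + 24 + 10 + 12
= 38

38


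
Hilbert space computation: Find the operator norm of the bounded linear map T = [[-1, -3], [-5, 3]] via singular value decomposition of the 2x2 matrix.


A^T A = [[26, -12], [-12, 18]]
trace(A^T A) = 44, det(A^T A) = 324
discriminant = 44^2 - 4*324 = 640
Largest eigenvalue of A^T A = (trace + sqrt(disc))/2 = 34.6491
||T|| = sqrt(34.6491) = 5.8863

5.8863


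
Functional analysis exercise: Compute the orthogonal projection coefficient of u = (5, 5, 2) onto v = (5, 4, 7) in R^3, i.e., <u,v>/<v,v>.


Computing <u,v> = 5*5 + 5*4 + 2*7 = 59
Computing <v,v> = 5^2 + 4^2 + 7^2 = 90
Projection coefficient = 59/90 = 0.6556

0.6556


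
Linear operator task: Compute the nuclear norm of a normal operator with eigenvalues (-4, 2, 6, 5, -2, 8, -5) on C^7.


For a normal operator, singular values equal |eigenvalues|.
Trace norm = sum |lambda_i| = 4 + 2 + 6 + 5 + 2 + 8 + 5
= 32

32


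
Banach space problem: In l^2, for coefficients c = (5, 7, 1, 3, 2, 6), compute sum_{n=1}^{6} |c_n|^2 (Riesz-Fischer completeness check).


sum |c_n|^2 = 5^2 + 7^2 + 1^2 + 3^2 + 2^2 + 6^2
= 25 + 49 + 1 + 9 + 4 + 36
= 124

124


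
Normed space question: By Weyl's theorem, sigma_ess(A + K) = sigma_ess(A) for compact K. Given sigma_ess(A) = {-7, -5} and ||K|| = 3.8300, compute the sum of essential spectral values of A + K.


By Weyl's theorem, the essential spectrum is invariant under compact perturbations.
sigma_ess(A + K) = sigma_ess(A) = {-7, -5}
Sum = -7 + -5 = -12

-12


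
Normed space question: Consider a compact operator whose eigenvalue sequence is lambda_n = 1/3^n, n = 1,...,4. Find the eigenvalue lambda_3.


The eigenvalue formula gives lambda_3 = 1/3^3
= 1/27
= 0.0370

0.0370


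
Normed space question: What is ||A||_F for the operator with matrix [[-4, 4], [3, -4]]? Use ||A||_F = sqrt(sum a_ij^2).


||A||_F^2 = sum a_ij^2
= (-4)^2 + 4^2 + 3^2 + (-4)^2
= 16 + 16 + 9 + 16 = 57
||A||_F = sqrt(57) = 7.5498

7.5498


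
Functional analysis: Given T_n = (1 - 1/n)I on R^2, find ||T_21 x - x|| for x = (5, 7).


T_21 x - x = (1 - 1/21)x - x = -x/21
||x|| = sqrt(74) = 8.6023
||T_21 x - x|| = ||x||/21 = 8.6023/21 = 0.4096

0.4096


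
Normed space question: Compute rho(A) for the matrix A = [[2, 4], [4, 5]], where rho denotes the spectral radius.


For a 2x2 matrix, eigenvalues satisfy lambda^2 - (trace)*lambda + det = 0
trace = 2 + 5 = 7
det = 2*5 - 4*4 = -6
discriminant = 7^2 - 4*(-6) = 73
spectral radius = max |eigenvalue| = 7.7720

7.7720


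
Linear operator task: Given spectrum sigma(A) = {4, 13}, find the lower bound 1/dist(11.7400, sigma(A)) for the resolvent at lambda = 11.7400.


dist(11.7400, {4, 13}) = min(|11.7400 - 4|, |11.7400 - 13|)
= min(7.7400, 1.2600) = 1.2600
Resolvent bound = 1/1.2600 = 0.7937

0.7937


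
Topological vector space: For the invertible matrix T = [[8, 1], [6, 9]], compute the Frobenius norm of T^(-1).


det(T) = 8*9 - 1*6 = 66
T^(-1) = (1/66) * [[9, -1], [-6, 8]] = [[0.1364, -0.0152], [-0.0909, 0.1212]]
||T^(-1)||_F^2 = 0.1364^2 + (-0.0152)^2 + (-0.0909)^2 + 0.1212^2 = 0.0418
||T^(-1)||_F = sqrt(0.0418) = 0.2044

0.2044


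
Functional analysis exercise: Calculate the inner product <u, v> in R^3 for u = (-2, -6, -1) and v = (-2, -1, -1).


Computing the standard inner product <u, v> = sum u_i * v_i
= -2*-2 + -6*-1 + -1*-1
= 4 + 6 + 1
= 11

11


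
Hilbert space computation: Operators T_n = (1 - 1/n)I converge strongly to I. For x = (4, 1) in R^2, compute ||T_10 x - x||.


T_10 x - x = (1 - 1/10)x - x = -x/10
||x|| = sqrt(17) = 4.1231
||T_10 x - x|| = ||x||/10 = 4.1231/10 = 0.4123

0.4123


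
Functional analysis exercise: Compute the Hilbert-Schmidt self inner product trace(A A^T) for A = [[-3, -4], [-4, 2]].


trace(A * A^T) = sum of squares of all entries
= (-3)^2 + (-4)^2 + (-4)^2 + 2^2
= 9 + 16 + 16 + 4
= 45

45


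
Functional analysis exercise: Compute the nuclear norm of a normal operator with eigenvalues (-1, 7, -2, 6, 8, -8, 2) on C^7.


For a normal operator, singular values equal |eigenvalues|.
Trace norm = sum |lambda_i| = 1 + 7 + 2 + 6 + 8 + 8 + 2
= 34

34


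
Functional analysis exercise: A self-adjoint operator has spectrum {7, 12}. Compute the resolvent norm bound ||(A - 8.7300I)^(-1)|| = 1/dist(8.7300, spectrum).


dist(8.7300, {7, 12}) = min(|8.7300 - 7|, |8.7300 - 12|)
= min(1.7300, 3.2700) = 1.7300
Resolvent bound = 1/1.7300 = 0.5780

0.5780


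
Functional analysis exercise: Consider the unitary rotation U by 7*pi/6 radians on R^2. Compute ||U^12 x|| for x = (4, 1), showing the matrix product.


U is a rotation by theta = 7*pi/6
U^12 = rotation by 12*theta = 84*pi/6 = 0*pi/6 (mod 2*pi)
cos(0*pi/6) = 1.0000, sin(0*pi/6) = 0.0000
U^12 x = (1.0000 * 4 - 0.0000 * 1, 0.0000 * 4 + 1.0000 * 1)
= (4.0000, 1.0000)
||U^12 x|| = sqrt(4.0000^2 + 1.0000^2) = sqrt(17.0000) = 4.1231

4.1231


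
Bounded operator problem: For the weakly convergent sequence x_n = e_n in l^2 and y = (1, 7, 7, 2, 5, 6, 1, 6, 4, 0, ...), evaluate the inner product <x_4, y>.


x_4 = e_4 is the standard basis vector with 1 in position 4.
<x_4, y> = y_4 = 2
As n -> infinity, <x_n, y> -> 0, confirming weak convergence of (x_n) to 0.

2


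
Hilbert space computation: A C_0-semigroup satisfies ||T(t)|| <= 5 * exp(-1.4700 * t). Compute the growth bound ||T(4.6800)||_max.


||T(4.6800)|| <= 5 * exp(-1.4700 * 4.6800)
= 5 * exp(-6.8796)
= 5 * 0.0010
= 0.0051

0.0051


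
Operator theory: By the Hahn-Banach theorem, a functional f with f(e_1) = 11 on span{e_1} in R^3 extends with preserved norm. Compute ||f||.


The norm of f is given by ||f|| = sup_{||x||=1} |f(x)|.
On span{e_1}, ||e_1|| = 1, so ||f|| = |f(e_1)| / ||e_1||
= |11| / 1 = 11.0000

11.0000


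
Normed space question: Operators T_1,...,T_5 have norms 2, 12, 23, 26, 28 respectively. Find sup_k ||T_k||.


By the Uniform Boundedness Principle, the supremum of norms is finite.
sup_k ||T_k|| = max(2, 12, 23, 26, 28) = 28

28


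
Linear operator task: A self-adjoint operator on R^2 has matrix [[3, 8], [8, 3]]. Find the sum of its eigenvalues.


For a self-adjoint (symmetric) matrix, the eigenvalues are real.
The sum of eigenvalues equals the trace of the matrix.
trace = 3 + 3 = 6

6


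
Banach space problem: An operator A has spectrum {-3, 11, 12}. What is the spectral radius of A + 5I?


Spectrum of A + 5I = {2, 16, 17}
Spectral radius = max |lambda| over the shifted spectrum
= max(2, 16, 17) = 17

17


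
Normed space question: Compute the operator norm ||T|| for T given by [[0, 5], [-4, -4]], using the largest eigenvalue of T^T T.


A^T A = [[16, 16], [16, 41]]
trace(A^T A) = 57, det(A^T A) = 400
discriminant = 57^2 - 4*400 = 1649
Largest eigenvalue of A^T A = (trace + sqrt(disc))/2 = 48.8039
||T|| = sqrt(48.8039) = 6.9860

6.9860


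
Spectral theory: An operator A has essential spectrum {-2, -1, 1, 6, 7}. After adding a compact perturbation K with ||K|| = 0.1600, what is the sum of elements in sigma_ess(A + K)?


By Weyl's theorem, the essential spectrum is invariant under compact perturbations.
sigma_ess(A + K) = sigma_ess(A) = {-2, -1, 1, 6, 7}
Sum = -2 + -1 + 1 + 6 + 7 = 11

11


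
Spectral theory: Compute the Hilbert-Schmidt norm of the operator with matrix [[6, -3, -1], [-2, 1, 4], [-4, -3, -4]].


The Hilbert-Schmidt norm is sqrt(sum of squares of all entries).
Sum of squares = 6^2 + (-3)^2 + (-1)^2 + (-2)^2 + 1^2 + 4^2 + (-4)^2 + (-3)^2 + (-4)^2
= 36 + 9 + 1 + 4 + 1 + 16 + 16 + 9 + 16 = 108
||T||_HS = sqrt(108) = 10.3923

10.3923


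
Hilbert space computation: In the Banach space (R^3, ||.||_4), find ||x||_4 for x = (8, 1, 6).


The l^4 norm = (sum |x_i|^4)^(1/4)
Sum of 4th powers = 4096 + 1 + 1296 = 5393
||x||_4 = (5393)^(1/4) = 8.5695

8.5695


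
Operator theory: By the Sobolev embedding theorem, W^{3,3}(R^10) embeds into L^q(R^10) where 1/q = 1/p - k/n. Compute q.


Using the Sobolev embedding formula: 1/q = 1/p - k/n
1/q = 1/3 - 3/10 = 1/30
q = 1/(1/30) = 30

30.0000


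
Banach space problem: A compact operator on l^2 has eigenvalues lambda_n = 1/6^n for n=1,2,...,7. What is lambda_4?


The eigenvalue formula gives lambda_4 = 1/6^4
= 1/1296
= 7.7160e-04

7.7160e-04


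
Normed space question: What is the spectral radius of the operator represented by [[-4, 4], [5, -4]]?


For a 2x2 matrix, eigenvalues satisfy lambda^2 - (trace)*lambda + det = 0
trace = -4 + -4 = -8
det = -4*-4 - 4*5 = -4
discriminant = (-8)^2 - 4*(-4) = 80
spectral radius = max |eigenvalue| = 8.4721

8.4721


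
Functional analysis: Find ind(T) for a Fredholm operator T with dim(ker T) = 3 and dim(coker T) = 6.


The Fredholm index is defined as ind(T) = dim(ker T) - dim(coker T)
= 3 - 6
= -3

-3


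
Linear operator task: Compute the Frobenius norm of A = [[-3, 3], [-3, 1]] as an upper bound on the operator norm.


||A||_F^2 = sum a_ij^2
= (-3)^2 + 3^2 + (-3)^2 + 1^2
= 9 + 9 + 9 + 1 = 28
||A||_F = sqrt(28) = 5.2915

5.2915


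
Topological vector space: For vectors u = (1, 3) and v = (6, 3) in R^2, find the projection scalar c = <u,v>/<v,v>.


Computing <u,v> = 1*6 + 3*3 = 15
Computing <v,v> = 6^2 + 3^2 = 45
Projection coefficient = 15/45 = 0.3333

0.3333


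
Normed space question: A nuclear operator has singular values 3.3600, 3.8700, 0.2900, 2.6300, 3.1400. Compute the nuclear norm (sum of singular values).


The nuclear norm is the sum of all singular values.
||T||_1 = 3.3600 + 3.8700 + 0.2900 + 2.6300 + 3.1400
= 13.2900

13.2900


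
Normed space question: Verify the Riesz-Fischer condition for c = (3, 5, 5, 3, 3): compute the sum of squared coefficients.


sum |c_n|^2 = 3^2 + 5^2 + 5^2 + 3^2 + 3^2
= 9 + 25 + 25 + 9 + 9
= 77

77


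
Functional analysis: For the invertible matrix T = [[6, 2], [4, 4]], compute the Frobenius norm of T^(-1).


det(T) = 6*4 - 2*4 = 16
T^(-1) = (1/16) * [[4, -2], [-4, 6]] = [[0.2500, -0.1250], [-0.2500, 0.3750]]
||T^(-1)||_F^2 = 0.2500^2 + (-0.1250)^2 + (-0.2500)^2 + 0.3750^2 = 0.2812
||T^(-1)||_F = sqrt(0.2812) = 0.5303

0.5303


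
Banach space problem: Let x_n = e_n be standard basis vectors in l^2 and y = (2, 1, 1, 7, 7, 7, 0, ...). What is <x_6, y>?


x_6 = e_6 is the standard basis vector with 1 in position 6.
<x_6, y> = y_6 = 7
As n -> infinity, <x_n, y> -> 0, confirming weak convergence of (x_n) to 0.

7


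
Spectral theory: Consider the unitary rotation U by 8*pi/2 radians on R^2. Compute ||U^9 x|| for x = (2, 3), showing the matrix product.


U is a rotation by theta = 8*pi/2
U^9 = rotation by 9*theta = 72*pi/2 = 0*pi/2 (mod 2*pi)
cos(0*pi/2) = 1.0000, sin(0*pi/2) = 0.0000
U^9 x = (1.0000 * 2 - 0.0000 * 3, 0.0000 * 2 + 1.0000 * 3)
= (2.0000, 3.0000)
||U^9 x|| = sqrt(2.0000^2 + 3.0000^2) = sqrt(13.0000) = 3.6056

3.6056


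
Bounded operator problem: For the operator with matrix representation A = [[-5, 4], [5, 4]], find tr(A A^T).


trace(A * A^T) = sum of squares of all entries
= (-5)^2 + 4^2 + 5^2 + 4^2
= 25 + 16 + 25 + 16
= 82

82


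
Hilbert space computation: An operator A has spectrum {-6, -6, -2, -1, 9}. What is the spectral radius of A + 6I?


Spectrum of A + 6I = {0, 0, 4, 5, 15}
Spectral radius = max |lambda| over the shifted spectrum
= max(0, 0, 4, 5, 15) = 15

15


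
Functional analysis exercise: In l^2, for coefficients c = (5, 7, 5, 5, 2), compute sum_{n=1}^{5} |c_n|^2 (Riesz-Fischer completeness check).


sum |c_n|^2 = 5^2 + 7^2 + 5^2 + 5^2 + 2^2
= 25 + 49 + 25 + 25 + 4
= 128

128


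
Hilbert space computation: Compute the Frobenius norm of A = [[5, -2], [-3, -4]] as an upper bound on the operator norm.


||A||_F^2 = sum a_ij^2
= 5^2 + (-2)^2 + (-3)^2 + (-4)^2
= 25 + 4 + 9 + 16 = 54
||A||_F = sqrt(54) = 7.3485

7.3485


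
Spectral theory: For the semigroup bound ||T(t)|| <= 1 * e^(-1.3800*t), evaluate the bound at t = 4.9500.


||T(4.9500)|| <= 1 * exp(-1.3800 * 4.9500)
= 1 * exp(-6.8310)
= 1 * 0.0011
= 0.0011

0.0011


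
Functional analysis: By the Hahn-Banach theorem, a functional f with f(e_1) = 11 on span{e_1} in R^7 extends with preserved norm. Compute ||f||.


The norm of f is given by ||f|| = sup_{||x||=1} |f(x)|.
On span{e_1}, ||e_1|| = 1, so ||f|| = |f(e_1)| / ||e_1||
= |11| / 1 = 11.0000

11.0000


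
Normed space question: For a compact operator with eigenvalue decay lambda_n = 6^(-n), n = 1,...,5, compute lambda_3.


The eigenvalue formula gives lambda_3 = 1/6^3
= 1/216
= 0.0046

0.0046


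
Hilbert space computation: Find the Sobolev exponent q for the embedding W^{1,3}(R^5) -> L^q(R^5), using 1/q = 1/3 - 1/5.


Using the Sobolev embedding formula: 1/q = 1/p - k/n
1/q = 1/3 - 1/5 = 2/15
q = 1/(2/15) = 15/2 = 7.5000

7.5000


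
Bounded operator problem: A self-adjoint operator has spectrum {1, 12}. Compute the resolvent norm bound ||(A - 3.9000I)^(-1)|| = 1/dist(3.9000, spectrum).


dist(3.9000, {1, 12}) = min(|3.9000 - 1|, |3.9000 - 12|)
= min(2.9000, 8.1000) = 2.9000
Resolvent bound = 1/2.9000 = 0.3448

0.3448


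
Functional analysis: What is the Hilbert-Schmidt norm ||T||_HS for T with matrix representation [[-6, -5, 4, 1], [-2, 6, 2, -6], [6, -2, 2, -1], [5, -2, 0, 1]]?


The Hilbert-Schmidt norm is sqrt(sum of squares of all entries).
Sum of squares = (-6)^2 + (-5)^2 + 4^2 + 1^2 + (-2)^2 + 6^2 + 2^2 + (-6)^2 + 6^2 + (-2)^2 + 2^2 + (-1)^2 + 5^2 + (-2)^2 + 0^2 + 1^2
= 36 + 25 + 16 + 1 + 4 + 36 + 4 + 36 + 36 + 4 + 4 + 1 + 25 + 4 + 0 + 1 = 233
||T||_HS = sqrt(233) = 15.2643

15.2643


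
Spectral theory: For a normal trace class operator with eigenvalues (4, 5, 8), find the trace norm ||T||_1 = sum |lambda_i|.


For a normal operator, singular values equal |eigenvalues|.
Trace norm = sum |lambda_i| = 4 + 5 + 8
= 17

17


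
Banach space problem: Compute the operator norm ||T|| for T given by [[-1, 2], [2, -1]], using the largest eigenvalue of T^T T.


A^T A = [[5, -4], [-4, 5]]
trace(A^T A) = 10, det(A^T A) = 9
discriminant = 10^2 - 4*9 = 64
Largest eigenvalue of A^T A = (trace + sqrt(disc))/2 = 9.0000
||T|| = sqrt(9.0000) = 3.0000

3.0000


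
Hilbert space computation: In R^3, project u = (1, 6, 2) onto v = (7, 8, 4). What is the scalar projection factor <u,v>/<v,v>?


Computing <u,v> = 1*7 + 6*8 + 2*4 = 63
Computing <v,v> = 7^2 + 8^2 + 4^2 = 129
Projection coefficient = 63/129 = 0.4884

0.4884


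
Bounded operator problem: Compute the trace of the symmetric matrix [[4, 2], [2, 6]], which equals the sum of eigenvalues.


For a self-adjoint (symmetric) matrix, the eigenvalues are real.
The sum of eigenvalues equals the trace of the matrix.
trace = 4 + 6 = 10

10


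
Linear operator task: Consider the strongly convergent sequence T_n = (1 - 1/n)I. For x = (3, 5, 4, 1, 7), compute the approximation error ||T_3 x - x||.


T_3 x - x = (1 - 1/3)x - x = -x/3
||x|| = sqrt(100) = 10.0000
||T_3 x - x|| = ||x||/3 = 10.0000/3 = 3.3333

3.3333


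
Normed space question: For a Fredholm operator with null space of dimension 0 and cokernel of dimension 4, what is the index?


The Fredholm index is defined as ind(T) = dim(ker T) - dim(coker T)
= 0 - 4
= -4

-4


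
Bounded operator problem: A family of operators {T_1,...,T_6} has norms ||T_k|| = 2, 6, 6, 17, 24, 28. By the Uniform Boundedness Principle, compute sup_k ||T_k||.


By the Uniform Boundedness Principle, the supremum of norms is finite.
sup_k ||T_k|| = max(2, 6, 6, 17, 24, 28) = 28

28


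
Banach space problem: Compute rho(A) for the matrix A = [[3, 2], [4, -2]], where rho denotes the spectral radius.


For a 2x2 matrix, eigenvalues satisfy lambda^2 - (trace)*lambda + det = 0
trace = 3 + -2 = 1
det = 3*-2 - 2*4 = -14
discriminant = 1^2 - 4*(-14) = 57
spectral radius = max |eigenvalue| = 4.2749

4.2749


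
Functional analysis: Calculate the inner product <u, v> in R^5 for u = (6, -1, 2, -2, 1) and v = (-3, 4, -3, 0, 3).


Computing the standard inner product <u, v> = sum u_i * v_i
= 6*-3 + -1*4 + 2*-3 + -2*0 + 1*3
= -18 + -4 + -6 + 0 + 3
= -25

-25


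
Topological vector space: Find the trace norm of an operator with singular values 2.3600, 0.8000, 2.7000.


The nuclear norm is the sum of all singular values.
||T||_1 = 2.3600 + 0.8000 + 2.7000
= 5.8600

5.8600


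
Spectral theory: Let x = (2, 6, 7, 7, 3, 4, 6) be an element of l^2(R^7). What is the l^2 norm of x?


The l^2 norm = (sum |x_i|^2)^(1/2)
Sum of 2th powers = 4 + 36 + 49 + 49 + 9 + 16 + 36 = 199
||x||_2 = (199)^(1/2) = 14.1067

14.1067


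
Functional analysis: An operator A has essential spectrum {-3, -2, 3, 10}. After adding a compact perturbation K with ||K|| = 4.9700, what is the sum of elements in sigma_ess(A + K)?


By Weyl's theorem, the essential spectrum is invariant under compact perturbations.
sigma_ess(A + K) = sigma_ess(A) = {-3, -2, 3, 10}
Sum = -3 + -2 + 3 + 10 = 8

8


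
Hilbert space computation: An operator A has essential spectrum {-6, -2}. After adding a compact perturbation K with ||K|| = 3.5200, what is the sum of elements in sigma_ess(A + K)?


By Weyl's theorem, the essential spectrum is invariant under compact perturbations.
sigma_ess(A + K) = sigma_ess(A) = {-6, -2}
Sum = -6 + -2 = -8

-8


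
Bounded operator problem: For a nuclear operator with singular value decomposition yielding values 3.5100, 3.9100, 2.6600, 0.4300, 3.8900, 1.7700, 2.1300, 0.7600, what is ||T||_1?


The nuclear norm is the sum of all singular values.
||T||_1 = 3.5100 + 3.9100 + 2.6600 + 0.4300 + 3.8900 + 1.7700 + 2.1300 + 0.7600
= 19.0600

19.0600


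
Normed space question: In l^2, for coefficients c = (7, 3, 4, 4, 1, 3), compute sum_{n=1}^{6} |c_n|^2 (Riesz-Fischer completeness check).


sum |c_n|^2 = 7^2 + 3^2 + 4^2 + 4^2 + 1^2 + 3^2
= 49 + 9 + 16 + 16 + 1 + 9
= 100

100


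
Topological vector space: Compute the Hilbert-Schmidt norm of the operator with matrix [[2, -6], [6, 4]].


The Hilbert-Schmidt norm is sqrt(sum of squares of all entries).
Sum of squares = 2^2 + (-6)^2 + 6^2 + 4^2
= 4 + 36 + 36 + 16 = 92
||T||_HS = sqrt(92) = 9.5917

9.5917


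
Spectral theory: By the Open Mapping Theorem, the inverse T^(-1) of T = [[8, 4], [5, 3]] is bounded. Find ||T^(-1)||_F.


det(T) = 8*3 - 4*5 = 4
T^(-1) = (1/4) * [[3, -4], [-5, 8]] = [[0.7500, -1.0000], [-1.2500, 2.0000]]
||T^(-1)||_F^2 = 0.7500^2 + (-1.0000)^2 + (-1.2500)^2 + 2.0000^2 = 7.1250
||T^(-1)||_F = sqrt(7.1250) = 2.6693

2.6693


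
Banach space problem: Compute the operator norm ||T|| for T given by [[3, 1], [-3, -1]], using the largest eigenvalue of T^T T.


A^T A = [[18, 6], [6, 2]]
trace(A^T A) = 20, det(A^T A) = 0
discriminant = 20^2 - 4*0 = 400
Largest eigenvalue of A^T A = (trace + sqrt(disc))/2 = 20.0000
||T|| = sqrt(20.0000) = 4.4721

4.4721


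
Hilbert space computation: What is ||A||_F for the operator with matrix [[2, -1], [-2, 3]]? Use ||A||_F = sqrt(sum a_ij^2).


||A||_F^2 = sum a_ij^2
= 2^2 + (-1)^2 + (-2)^2 + 3^2
= 4 + 1 + 4 + 9 = 18
||A||_F = sqrt(18) = 4.2426

4.2426


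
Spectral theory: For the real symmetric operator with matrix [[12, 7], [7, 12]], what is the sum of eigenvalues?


For a self-adjoint (symmetric) matrix, the eigenvalues are real.
The sum of eigenvalues equals the trace of the matrix.
trace = 12 + 12 = 24

24


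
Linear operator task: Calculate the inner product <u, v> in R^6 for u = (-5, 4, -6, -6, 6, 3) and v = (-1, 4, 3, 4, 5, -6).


Computing the standard inner product <u, v> = sum u_i * v_i
= -5*-1 + 4*4 + -6*3 + -6*4 + 6*5 + 3*-6
= 5 + 16 + -18 + -24 + 30 + -18
= -9

-9


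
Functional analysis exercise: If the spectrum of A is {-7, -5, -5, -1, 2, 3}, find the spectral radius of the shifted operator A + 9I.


Spectrum of A + 9I = {2, 4, 4, 8, 11, 12}
Spectral radius = max |lambda| over the shifted spectrum
= max(2, 4, 4, 8, 11, 12) = 12

12


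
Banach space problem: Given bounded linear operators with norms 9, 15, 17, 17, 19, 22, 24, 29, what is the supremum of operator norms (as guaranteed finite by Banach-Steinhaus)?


By the Uniform Boundedness Principle, the supremum of norms is finite.
sup_k ||T_k|| = max(9, 15, 17, 17, 19, 22, 24, 29) = 29

29


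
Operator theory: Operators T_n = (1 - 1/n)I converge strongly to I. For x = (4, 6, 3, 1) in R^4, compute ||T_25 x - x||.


T_25 x - x = (1 - 1/25)x - x = -x/25
||x|| = sqrt(62) = 7.8740
||T_25 x - x|| = ||x||/25 = 7.8740/25 = 0.3150

0.3150


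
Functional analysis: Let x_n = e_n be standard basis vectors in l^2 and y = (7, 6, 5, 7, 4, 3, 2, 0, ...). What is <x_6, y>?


x_6 = e_6 is the standard basis vector with 1 in position 6.
<x_6, y> = y_6 = 3
As n -> infinity, <x_n, y> -> 0, confirming weak convergence of (x_n) to 0.

3


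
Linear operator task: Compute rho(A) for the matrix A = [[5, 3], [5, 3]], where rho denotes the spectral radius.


For a 2x2 matrix, eigenvalues satisfy lambda^2 - (trace)*lambda + det = 0
trace = 5 + 3 = 8
det = 5*3 - 3*5 = 0
discriminant = 8^2 - 4*(0) = 64
spectral radius = max |eigenvalue| = 8.0000

8.0000


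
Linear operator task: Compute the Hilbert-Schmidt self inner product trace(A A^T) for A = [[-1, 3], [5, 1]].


trace(A * A^T) = sum of squares of all entries
= (-1)^2 + 3^2 + 5^2 + 1^2
= 1 + 9 + 25 + 1
= 36

36


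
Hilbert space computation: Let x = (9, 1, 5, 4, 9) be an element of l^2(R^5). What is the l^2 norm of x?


The l^2 norm = (sum |x_i|^2)^(1/2)
Sum of 2th powers = 81 + 1 + 25 + 16 + 81 = 204
||x||_2 = (204)^(1/2) = 14.2829

14.2829


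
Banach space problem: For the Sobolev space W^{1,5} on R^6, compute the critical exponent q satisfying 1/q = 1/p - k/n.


Using the Sobolev embedding formula: 1/q = 1/p - k/n
1/q = 1/5 - 1/6 = 1/30
q = 1/(1/30) = 30

30.0000


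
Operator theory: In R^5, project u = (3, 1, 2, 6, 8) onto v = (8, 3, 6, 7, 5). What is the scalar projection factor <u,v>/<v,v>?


Computing <u,v> = 3*8 + 1*3 + 2*6 + 6*7 + 8*5 = 121
Computing <v,v> = 8^2 + 3^2 + 6^2 + 7^2 + 5^2 = 183
Projection coefficient = 121/183 = 0.6612

0.6612


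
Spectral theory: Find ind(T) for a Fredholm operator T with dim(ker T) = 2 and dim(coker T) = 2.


The Fredholm index is defined as ind(T) = dim(ker T) - dim(coker T)
= 2 - 2
= 0

0


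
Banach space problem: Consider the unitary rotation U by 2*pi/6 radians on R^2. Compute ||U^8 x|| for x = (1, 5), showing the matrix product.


U is a rotation by theta = 2*pi/6
U^8 = rotation by 8*theta = 16*pi/6 = 4*pi/6 (mod 2*pi)
cos(4*pi/6) = -0.5000, sin(4*pi/6) = 0.8660
U^8 x = (-0.5000 * 1 - 0.8660 * 5, 0.8660 * 1 + -0.5000 * 5)
= (-4.8301, -1.6340)
||U^8 x|| = sqrt((-4.8301)^2 + (-1.6340)^2) = sqrt(26.0000) = 5.0990

5.0990


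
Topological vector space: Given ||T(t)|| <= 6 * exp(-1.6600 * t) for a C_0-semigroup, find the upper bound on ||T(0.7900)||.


||T(0.7900)|| <= 6 * exp(-1.6600 * 0.7900)
= 6 * exp(-1.3114)
= 6 * 0.2694
= 1.6167

1.6167


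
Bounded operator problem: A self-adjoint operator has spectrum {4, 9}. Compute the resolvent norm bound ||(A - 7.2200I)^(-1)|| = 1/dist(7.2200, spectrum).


dist(7.2200, {4, 9}) = min(|7.2200 - 4|, |7.2200 - 9|)
= min(3.2200, 1.7800) = 1.7800
Resolvent bound = 1/1.7800 = 0.5618

0.5618


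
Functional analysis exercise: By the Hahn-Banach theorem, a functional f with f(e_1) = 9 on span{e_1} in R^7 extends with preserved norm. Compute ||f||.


The norm of f is given by ||f|| = sup_{||x||=1} |f(x)|.
On span{e_1}, ||e_1|| = 1, so ||f|| = |f(e_1)| / ||e_1||
= |9| / 1 = 9.0000

9.0000


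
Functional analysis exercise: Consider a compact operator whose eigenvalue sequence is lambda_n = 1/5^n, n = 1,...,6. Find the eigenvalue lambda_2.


The eigenvalue formula gives lambda_2 = 1/5^2
= 1/25
= 0.0400

0.0400


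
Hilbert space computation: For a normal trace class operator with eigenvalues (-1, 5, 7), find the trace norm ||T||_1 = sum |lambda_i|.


For a normal operator, singular values equal |eigenvalues|.
Trace norm = sum |lambda_i| = 1 + 5 + 7
= 13

13


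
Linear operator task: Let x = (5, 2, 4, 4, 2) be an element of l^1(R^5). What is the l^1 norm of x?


The l^1 norm equals the sum of absolute values of all components.
||x||_1 = 5 + 2 + 4 + 4 + 2
= 17

17.0000


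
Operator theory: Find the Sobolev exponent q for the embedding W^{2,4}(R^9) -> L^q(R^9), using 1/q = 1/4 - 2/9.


Using the Sobolev embedding formula: 1/q = 1/p - k/n
1/q = 1/4 - 2/9 = 1/36
q = 1/(1/36) = 36

36.0000


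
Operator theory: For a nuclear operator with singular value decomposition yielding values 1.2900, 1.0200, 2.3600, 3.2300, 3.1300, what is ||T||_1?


The nuclear norm is the sum of all singular values.
||T||_1 = 1.2900 + 1.0200 + 2.3600 + 3.2300 + 3.1300
= 11.0300

11.0300


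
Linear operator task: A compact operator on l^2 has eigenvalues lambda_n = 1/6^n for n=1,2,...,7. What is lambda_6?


The eigenvalue formula gives lambda_6 = 1/6^6
= 1/46656
= 2.1433e-05

2.1433e-05


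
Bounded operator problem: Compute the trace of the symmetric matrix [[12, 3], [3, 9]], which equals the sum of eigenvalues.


For a self-adjoint (symmetric) matrix, the eigenvalues are real.
The sum of eigenvalues equals the trace of the matrix.
trace = 12 + 9 = 21

21


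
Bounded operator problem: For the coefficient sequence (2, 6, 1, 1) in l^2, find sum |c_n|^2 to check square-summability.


sum |c_n|^2 = 2^2 + 6^2 + 1^2 + 1^2
= 4 + 36 + 1 + 1
= 42

42


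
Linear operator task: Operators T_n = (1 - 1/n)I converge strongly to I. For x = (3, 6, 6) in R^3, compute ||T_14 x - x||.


T_14 x - x = (1 - 1/14)x - x = -x/14
||x|| = sqrt(81) = 9.0000
||T_14 x - x|| = ||x||/14 = 9.0000/14 = 0.6429

0.6429


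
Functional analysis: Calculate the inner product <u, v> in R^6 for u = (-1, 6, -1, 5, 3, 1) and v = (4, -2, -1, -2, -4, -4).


Computing the standard inner product <u, v> = sum u_i * v_i
= -1*4 + 6*-2 + -1*-1 + 5*-2 + 3*-4 + 1*-4
= -4 + -12 + 1 + -10 + -12 + -4
= -41

-41


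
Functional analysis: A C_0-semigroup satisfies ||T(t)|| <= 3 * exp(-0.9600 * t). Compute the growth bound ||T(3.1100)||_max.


||T(3.1100)|| <= 3 * exp(-0.9600 * 3.1100)
= 3 * exp(-2.9856)
= 3 * 0.0505
= 0.1515

0.1515


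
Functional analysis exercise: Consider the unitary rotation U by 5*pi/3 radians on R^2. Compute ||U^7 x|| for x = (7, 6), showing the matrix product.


U is a rotation by theta = 5*pi/3
U^7 = rotation by 7*theta = 35*pi/3 = 5*pi/3 (mod 2*pi)
cos(5*pi/3) = 0.5000, sin(5*pi/3) = -0.8660
U^7 x = (0.5000 * 7 - -0.8660 * 6, -0.8660 * 7 + 0.5000 * 6)
= (8.6962, -3.0622)
||U^7 x|| = sqrt(8.6962^2 + (-3.0622)^2) = sqrt(85.0000) = 9.2195

9.2195


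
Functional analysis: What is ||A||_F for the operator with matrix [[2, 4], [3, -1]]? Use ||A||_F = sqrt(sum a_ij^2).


||A||_F^2 = sum a_ij^2
= 2^2 + 4^2 + 3^2 + (-1)^2
= 4 + 16 + 9 + 1 = 30
||A||_F = sqrt(30) = 5.4772

5.4772


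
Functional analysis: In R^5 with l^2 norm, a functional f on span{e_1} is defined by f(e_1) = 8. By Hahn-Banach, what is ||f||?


The norm of f is given by ||f|| = sup_{||x||=1} |f(x)|.
On span{e_1}, ||e_1|| = 1, so ||f|| = |f(e_1)| / ||e_1||
= |8| / 1 = 8.0000

8.0000


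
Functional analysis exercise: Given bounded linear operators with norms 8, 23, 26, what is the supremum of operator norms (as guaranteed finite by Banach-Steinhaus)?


By the Uniform Boundedness Principle, the supremum of norms is finite.
sup_k ||T_k|| = max(8, 23, 26) = 26

26


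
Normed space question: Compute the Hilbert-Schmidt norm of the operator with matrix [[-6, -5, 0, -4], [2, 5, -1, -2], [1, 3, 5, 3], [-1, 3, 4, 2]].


The Hilbert-Schmidt norm is sqrt(sum of squares of all entries).
Sum of squares = (-6)^2 + (-5)^2 + 0^2 + (-4)^2 + 2^2 + 5^2 + (-1)^2 + (-2)^2 + 1^2 + 3^2 + 5^2 + 3^2 + (-1)^2 + 3^2 + 4^2 + 2^2
= 36 + 25 + 0 + 16 + 4 + 25 + 1 + 4 + 1 + 9 + 25 + 9 + 1 + 9 + 16 + 4 = 185
||T||_HS = sqrt(185) = 13.6015

13.6015


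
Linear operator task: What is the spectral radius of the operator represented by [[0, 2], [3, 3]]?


For a 2x2 matrix, eigenvalues satisfy lambda^2 - (trace)*lambda + det = 0
trace = 0 + 3 = 3
det = 0*3 - 2*3 = -6
discriminant = 3^2 - 4*(-6) = 33
spectral radius = max |eigenvalue| = 4.3723

4.3723


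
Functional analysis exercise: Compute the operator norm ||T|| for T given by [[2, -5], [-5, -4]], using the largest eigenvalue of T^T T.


A^T A = [[29, 10], [10, 41]]
trace(A^T A) = 70, det(A^T A) = 1089
discriminant = 70^2 - 4*1089 = 544
Largest eigenvalue of A^T A = (trace + sqrt(disc))/2 = 46.6619
||T|| = sqrt(46.6619) = 6.8310

6.8310


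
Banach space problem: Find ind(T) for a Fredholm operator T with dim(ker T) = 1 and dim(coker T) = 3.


The Fredholm index is defined as ind(T) = dim(ker T) - dim(coker T)
= 1 - 3
= -2

-2


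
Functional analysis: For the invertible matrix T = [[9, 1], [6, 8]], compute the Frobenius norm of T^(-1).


det(T) = 9*8 - 1*6 = 66
T^(-1) = (1/66) * [[8, -1], [-6, 9]] = [[0.1212, -0.0152], [-0.0909, 0.1364]]
||T^(-1)||_F^2 = 0.1212^2 + (-0.0152)^2 + (-0.0909)^2 + 0.1364^2 = 0.0418
||T^(-1)||_F = sqrt(0.0418) = 0.2044

0.2044


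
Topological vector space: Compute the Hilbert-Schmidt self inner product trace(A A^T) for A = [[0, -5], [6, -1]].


trace(A * A^T) = sum of squares of all entries
= 0^2 + (-5)^2 + 6^2 + (-1)^2
= 0 + 25 + 36 + 1
= 62

62


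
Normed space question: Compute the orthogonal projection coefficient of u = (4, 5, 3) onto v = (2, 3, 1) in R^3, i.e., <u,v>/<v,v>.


Computing <u,v> = 4*2 + 5*3 + 3*1 = 26
Computing <v,v> = 2^2 + 3^2 + 1^2 = 14
Projection coefficient = 26/14 = 1.8571

1.8571


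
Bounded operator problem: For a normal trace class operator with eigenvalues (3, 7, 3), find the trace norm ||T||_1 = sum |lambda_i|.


For a normal operator, singular values equal |eigenvalues|.
Trace norm = sum |lambda_i| = 3 + 7 + 3
= 13

13


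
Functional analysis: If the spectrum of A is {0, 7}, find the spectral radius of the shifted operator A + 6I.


Spectrum of A + 6I = {6, 13}
Spectral radius = max |lambda| over the shifted spectrum
= max(6, 13) = 13

13


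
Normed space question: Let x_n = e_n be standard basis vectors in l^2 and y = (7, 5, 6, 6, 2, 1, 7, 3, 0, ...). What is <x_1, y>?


x_1 = e_1 is the standard basis vector with 1 in position 1.
<x_1, y> = y_1 = 7
As n -> infinity, <x_n, y> -> 0, confirming weak convergence of (x_n) to 0.

7


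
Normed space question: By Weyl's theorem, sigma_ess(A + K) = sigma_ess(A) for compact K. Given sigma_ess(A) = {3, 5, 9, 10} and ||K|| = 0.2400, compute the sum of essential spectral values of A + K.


By Weyl's theorem, the essential spectrum is invariant under compact perturbations.
sigma_ess(A + K) = sigma_ess(A) = {3, 5, 9, 10}
Sum = 3 + 5 + 9 + 10 = 27

27


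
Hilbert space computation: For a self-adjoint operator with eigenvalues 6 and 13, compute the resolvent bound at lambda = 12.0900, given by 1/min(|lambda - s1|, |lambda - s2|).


dist(12.0900, {6, 13}) = min(|12.0900 - 6|, |12.0900 - 13|)
= min(6.0900, 0.9100) = 0.9100
Resolvent bound = 1/0.9100 = 1.0989

1.0989


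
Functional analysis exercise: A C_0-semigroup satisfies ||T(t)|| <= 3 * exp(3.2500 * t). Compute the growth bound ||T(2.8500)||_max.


||T(2.8500)|| <= 3 * exp(3.2500 * 2.8500)
= 3 * exp(9.2625)
= 3 * 10535.4390
= 31606.3171

31606.3171


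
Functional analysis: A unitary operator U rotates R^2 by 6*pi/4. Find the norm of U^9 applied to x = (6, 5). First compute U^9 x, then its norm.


U is a rotation by theta = 6*pi/4
U^9 = rotation by 9*theta = 54*pi/4 = 6*pi/4 (mod 2*pi)
cos(6*pi/4) = 0.0000, sin(6*pi/4) = -1.0000
U^9 x = (0.0000 * 6 - -1.0000 * 5, -1.0000 * 6 + 0.0000 * 5)
= (5.0000, -6.0000)
||U^9 x|| = sqrt(5.0000^2 + (-6.0000)^2) = sqrt(61.0000) = 7.8102

7.8102


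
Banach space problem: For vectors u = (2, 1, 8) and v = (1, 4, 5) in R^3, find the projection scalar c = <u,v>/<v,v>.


Computing <u,v> = 2*1 + 1*4 + 8*5 = 46
Computing <v,v> = 1^2 + 4^2 + 5^2 = 42
Projection coefficient = 46/42 = 1.0952

1.0952


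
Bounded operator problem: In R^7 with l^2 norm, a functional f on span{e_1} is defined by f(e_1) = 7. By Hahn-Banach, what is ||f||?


The norm of f is given by ||f|| = sup_{||x||=1} |f(x)|.
On span{e_1}, ||e_1|| = 1, so ||f|| = |f(e_1)| / ||e_1||
= |7| / 1 = 7.0000

7.0000


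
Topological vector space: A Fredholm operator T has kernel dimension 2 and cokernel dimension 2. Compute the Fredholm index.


The Fredholm index is defined as ind(T) = dim(ker T) - dim(coker T)
= 2 - 2
= 0

0


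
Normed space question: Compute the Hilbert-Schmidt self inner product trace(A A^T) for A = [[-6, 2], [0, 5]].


trace(A * A^T) = sum of squares of all entries
= (-6)^2 + 2^2 + 0^2 + 5^2
= 36 + 4 + 0 + 25
= 65

65


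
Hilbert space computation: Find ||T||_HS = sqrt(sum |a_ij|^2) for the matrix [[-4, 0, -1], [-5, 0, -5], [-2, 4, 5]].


The Hilbert-Schmidt norm is sqrt(sum of squares of all entries).
Sum of squares = (-4)^2 + 0^2 + (-1)^2 + (-5)^2 + 0^2 + (-5)^2 + (-2)^2 + 4^2 + 5^2
= 16 + 0 + 1 + 25 + 0 + 25 + 4 + 16 + 25 = 112
||T||_HS = sqrt(112) = 10.5830

10.5830


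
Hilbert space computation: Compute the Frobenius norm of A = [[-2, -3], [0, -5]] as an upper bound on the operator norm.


||A||_F^2 = sum a_ij^2
= (-2)^2 + (-3)^2 + 0^2 + (-5)^2
= 4 + 9 + 0 + 25 = 38
||A||_F = sqrt(38) = 6.1644

6.1644


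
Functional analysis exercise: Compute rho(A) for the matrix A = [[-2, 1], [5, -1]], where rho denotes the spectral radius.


For a 2x2 matrix, eigenvalues satisfy lambda^2 - (trace)*lambda + det = 0
trace = -2 + -1 = -3
det = -2*-1 - 1*5 = -3
discriminant = (-3)^2 - 4*(-3) = 21
spectral radius = max |eigenvalue| = 3.7913

3.7913


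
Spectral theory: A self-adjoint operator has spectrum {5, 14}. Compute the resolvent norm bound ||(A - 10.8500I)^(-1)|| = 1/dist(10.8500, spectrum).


dist(10.8500, {5, 14}) = min(|10.8500 - 5|, |10.8500 - 14|)
= min(5.8500, 3.1500) = 3.1500
Resolvent bound = 1/3.1500 = 0.3175

0.3175


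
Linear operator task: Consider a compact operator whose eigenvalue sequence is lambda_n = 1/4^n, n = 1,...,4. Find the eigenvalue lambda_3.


The eigenvalue formula gives lambda_3 = 1/4^3
= 1/64
= 0.0156

0.0156


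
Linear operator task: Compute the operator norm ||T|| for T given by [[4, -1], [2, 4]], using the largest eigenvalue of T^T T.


A^T A = [[20, 4], [4, 17]]
trace(A^T A) = 37, det(A^T A) = 324
discriminant = 37^2 - 4*324 = 73
Largest eigenvalue of A^T A = (trace + sqrt(disc))/2 = 22.7720
||T|| = sqrt(22.7720) = 4.7720

4.7720


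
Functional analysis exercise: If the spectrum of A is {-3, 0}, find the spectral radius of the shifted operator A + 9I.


Spectrum of A + 9I = {6, 9}
Spectral radius = max |lambda| over the shifted spectrum
= max(6, 9) = 9

9


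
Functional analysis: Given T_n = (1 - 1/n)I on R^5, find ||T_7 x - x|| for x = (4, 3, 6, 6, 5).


T_7 x - x = (1 - 1/7)x - x = -x/7
||x|| = sqrt(122) = 11.0454
||T_7 x - x|| = ||x||/7 = 11.0454/7 = 1.5779

1.5779


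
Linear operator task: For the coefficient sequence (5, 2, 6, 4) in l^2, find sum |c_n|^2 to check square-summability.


sum |c_n|^2 = 5^2 + 2^2 + 6^2 + 4^2
= 25 + 4 + 36 + 16
= 81

81


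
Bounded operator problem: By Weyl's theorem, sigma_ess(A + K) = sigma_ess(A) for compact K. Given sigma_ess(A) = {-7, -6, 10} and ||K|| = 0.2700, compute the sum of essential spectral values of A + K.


By Weyl's theorem, the essential spectrum is invariant under compact perturbations.
sigma_ess(A + K) = sigma_ess(A) = {-7, -6, 10}
Sum = -7 + -6 + 10 = -3

-3


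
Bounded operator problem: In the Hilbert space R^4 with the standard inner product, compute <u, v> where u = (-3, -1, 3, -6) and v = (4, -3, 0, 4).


Computing the standard inner product <u, v> = sum u_i * v_i
= -3*4 + -1*-3 + 3*0 + -6*4
= -12 + 3 + 0 + -24
= -33

-33


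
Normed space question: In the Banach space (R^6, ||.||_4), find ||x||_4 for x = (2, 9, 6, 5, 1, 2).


The l^4 norm = (sum |x_i|^4)^(1/4)
Sum of 4th powers = 16 + 6561 + 1296 + 625 + 1 + 16 = 8515
||x||_4 = (8515)^(1/4) = 9.6061

9.6061


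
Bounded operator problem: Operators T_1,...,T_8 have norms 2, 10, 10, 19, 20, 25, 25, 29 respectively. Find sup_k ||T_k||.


By the Uniform Boundedness Principle, the supremum of norms is finite.
sup_k ||T_k|| = max(2, 10, 10, 19, 20, 25, 25, 29) = 29

29


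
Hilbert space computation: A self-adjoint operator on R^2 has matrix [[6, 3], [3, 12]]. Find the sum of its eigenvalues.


For a self-adjoint (symmetric) matrix, the eigenvalues are real.
The sum of eigenvalues equals the trace of the matrix.
trace = 6 + 12 = 18

18


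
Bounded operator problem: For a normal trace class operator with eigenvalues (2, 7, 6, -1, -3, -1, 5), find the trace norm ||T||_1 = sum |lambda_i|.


For a normal operator, singular values equal |eigenvalues|.
Trace norm = sum |lambda_i| = 2 + 7 + 6 + 1 + 3 + 1 + 5
= 25

25
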